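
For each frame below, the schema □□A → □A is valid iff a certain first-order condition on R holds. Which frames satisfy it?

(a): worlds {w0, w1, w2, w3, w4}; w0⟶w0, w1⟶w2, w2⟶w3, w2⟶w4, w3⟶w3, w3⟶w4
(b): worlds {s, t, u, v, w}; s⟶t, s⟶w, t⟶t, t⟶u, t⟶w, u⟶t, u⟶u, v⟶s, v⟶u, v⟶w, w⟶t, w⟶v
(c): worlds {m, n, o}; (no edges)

(c)

The schema corresponds to density: ∀x ∀y (Rxy → ∃z (Rxz ∧ Rzy)).
(a): fails — Rw1w2 but no z with Rw1z and Rzw2.
(b): fails — Rvs but no z with Rvz and Rzs.
(c): ✓.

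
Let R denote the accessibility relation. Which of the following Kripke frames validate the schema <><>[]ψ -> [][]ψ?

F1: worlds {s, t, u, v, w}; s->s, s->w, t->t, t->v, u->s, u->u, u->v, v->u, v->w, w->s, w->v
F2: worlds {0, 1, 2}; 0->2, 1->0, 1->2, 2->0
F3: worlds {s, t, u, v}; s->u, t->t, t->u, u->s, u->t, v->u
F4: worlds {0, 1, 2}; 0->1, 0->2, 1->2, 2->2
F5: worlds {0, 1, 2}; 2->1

This is the axiom for a generalized confluence (Geach) condition; its first-order frame correspondent is forall x forall y forall z ((x R^2 y & x R^2 z) -> exists w (yRw & z = w)).
F1: fails — sR²s, sR²v but no w* with sRw* and v=w*.
F2: fails — 0R²0, 0R²0 but no w with 0Rw and 0=w.
F3: fails — sR²s, sR²s but no w with sRw and s=w.
F4: condition met.
F5: condition met.

F4, F5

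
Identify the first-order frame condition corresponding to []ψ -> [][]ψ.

Suppose □ψ→□□ψ is valid. Take Rxy, Ryz and set V(ψ)={w : Rxw}. Then □ψ at x, so □□ψ at x, so □ψ at y, so ψ at z, i.e. Rxz.

transitivity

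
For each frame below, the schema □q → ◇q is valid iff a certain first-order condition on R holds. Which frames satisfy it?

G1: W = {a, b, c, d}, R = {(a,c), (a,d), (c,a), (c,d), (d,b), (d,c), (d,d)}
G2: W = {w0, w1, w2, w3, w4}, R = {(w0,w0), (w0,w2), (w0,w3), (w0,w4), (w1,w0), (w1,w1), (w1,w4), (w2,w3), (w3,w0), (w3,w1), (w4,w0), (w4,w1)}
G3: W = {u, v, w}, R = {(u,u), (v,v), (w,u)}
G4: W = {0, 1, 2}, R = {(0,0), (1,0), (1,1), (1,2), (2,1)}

G2, G3, G4

This is the axiom for seriality; its first-order frame correspondent is ∀x ∃y Rxy.
G1: fails — world b has no successor.
G2: holds.
G3: holds.
G4: holds.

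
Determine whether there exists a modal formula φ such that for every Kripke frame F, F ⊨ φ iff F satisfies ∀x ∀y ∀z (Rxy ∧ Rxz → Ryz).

This is a Sahlqvist condition; the 5 axiom ◇q → □◇q defines it.

Yes, by ◇q → □◇q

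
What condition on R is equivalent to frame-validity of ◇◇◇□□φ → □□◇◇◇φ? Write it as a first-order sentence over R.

∀x ∀y ∀z ((xR³y ∧ xR²z) → ∃w (yR²w ∧ zR³w))

This is a Sahlqvist (Geach-type) schema ◇^3□^2φ → □^2◇^3φ.
First-order correspondent: ∀x ∀y ∀z ((xR³y ∧ xR²z) → ∃w (yR²w ∧ zR³w)).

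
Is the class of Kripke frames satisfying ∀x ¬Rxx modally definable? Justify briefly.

Modal frame validity is preserved under surjective bounded morphisms.
The 5-cycle (worlds s,t,u,v,w with s→t→u→v→w→s) is irreflexive, and the map sending every world to a single reflexive point • is a surjective bounded morphism (forth: every edge maps to (•,•); back: every world has a successor). So any modal formula valid on the 5-cycle is also valid on the reflexive point, which is not irreflexive.
So the class is not modally definable.

No — not modally definable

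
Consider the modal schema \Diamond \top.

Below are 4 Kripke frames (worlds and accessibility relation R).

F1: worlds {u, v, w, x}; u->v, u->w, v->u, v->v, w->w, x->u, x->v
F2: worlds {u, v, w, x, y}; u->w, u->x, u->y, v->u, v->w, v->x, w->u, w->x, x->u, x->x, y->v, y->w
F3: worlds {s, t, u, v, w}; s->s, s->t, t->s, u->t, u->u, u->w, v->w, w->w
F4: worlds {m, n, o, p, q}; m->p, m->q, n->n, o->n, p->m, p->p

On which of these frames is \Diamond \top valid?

F1, F2, F3

The schema corresponds to seriality: \forall x \exists y Rxy.
F1: holds.
F2: holds.
F3: holds.
F4: fails — world q has no successor.
Valid on: F1, F2, F3.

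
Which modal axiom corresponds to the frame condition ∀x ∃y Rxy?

□p → ◇p

This is seriality; the standard corresponding axiom is D: □p → ◇p.
Suppose □p→◇p is valid. At any x set V(p)=W. Then □p at x, so ◇p at x, so x has a successor.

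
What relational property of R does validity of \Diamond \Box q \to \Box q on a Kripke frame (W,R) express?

the Euclidean property

This schema is equivalent to the 5 axiom ◇q → □◇q.
Its frame correspondent is the Euclidean property — \forall x \forall y \forall z (Rxy \wedge Rxz \to Ryz).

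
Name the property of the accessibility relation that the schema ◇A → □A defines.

partial functionality

This schema is the CD axiom.
It corresponds to partial functionality: ∀x ∀y ∀z (Rxy ∧ Rxz → y = z).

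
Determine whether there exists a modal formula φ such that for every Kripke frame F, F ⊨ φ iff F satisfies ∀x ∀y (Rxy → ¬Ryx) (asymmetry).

Not modally definable

Modal frame validity is preserved under surjective bounded morphisms.
The 4-cycle (worlds 0,1,2,3 with 0→1→2→3→0) is asymmetric. Mapping every world to a single reflexive point • is a surjective bounded morphism, and the reflexive point is not asymmetric (R•• but asymmetry requires ¬R••).
Hence asymmetry is not modally definable.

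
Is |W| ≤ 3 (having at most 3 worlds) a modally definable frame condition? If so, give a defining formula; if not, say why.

Not modally definable

Modal frame validity is preserved under disjoint unions.
Any modal formula valid on each of 4 disjoint one-world frames is valid on their disjoint union (validity is preserved under disjoint unions). Each one-world frame has |W|=1≤3, but the union has |W|=4.
So the class is not modally definable.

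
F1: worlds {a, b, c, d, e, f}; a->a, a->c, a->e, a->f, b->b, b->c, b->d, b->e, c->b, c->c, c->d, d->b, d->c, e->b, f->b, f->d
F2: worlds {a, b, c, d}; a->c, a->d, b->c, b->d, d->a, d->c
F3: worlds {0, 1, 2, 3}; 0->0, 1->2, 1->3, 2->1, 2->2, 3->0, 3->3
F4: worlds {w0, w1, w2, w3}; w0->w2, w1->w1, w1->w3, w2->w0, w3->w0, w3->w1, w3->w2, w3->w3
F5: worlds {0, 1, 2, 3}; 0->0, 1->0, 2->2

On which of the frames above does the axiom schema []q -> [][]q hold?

Frame correspondent (Sahlqvist): forall x forall y forall z (Rxy & Ryz -> Rxz) — i.e. transitivity.
F1: fails — Rdc and Rcd but not Rdd.
F2: fails — Rad and Rda but not Raa.
F3: fails — R12 and R21 but not R11.
F4: fails — Rw1w3 and Rw3w0 but not Rw1w0.
F5: holds.

F5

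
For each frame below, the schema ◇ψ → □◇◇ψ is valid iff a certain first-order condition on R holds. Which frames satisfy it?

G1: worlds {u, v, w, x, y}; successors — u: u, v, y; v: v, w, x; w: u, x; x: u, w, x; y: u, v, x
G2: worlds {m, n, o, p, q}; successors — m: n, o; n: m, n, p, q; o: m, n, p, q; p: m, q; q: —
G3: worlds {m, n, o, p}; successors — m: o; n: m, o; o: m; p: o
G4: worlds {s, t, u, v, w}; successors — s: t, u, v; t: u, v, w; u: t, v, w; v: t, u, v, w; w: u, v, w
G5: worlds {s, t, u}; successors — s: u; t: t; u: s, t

The schema corresponds to a generalized confluence (Geach) condition: ∀x ∀y ∀z ((xRy ∧ xRz) → ∃w (y = w ∧ zR²w)).
G1: fails — uRy, uRv but no t with y=t and vR²t.
G2: fails — nRm, nRp but no w with m=w and pR²w.
G3: fails — nRm, nRo but no w with m=w and oR²w.
G4: ✓.
G5: fails — uRs, uRt but no w with s=w and tR²w.

G4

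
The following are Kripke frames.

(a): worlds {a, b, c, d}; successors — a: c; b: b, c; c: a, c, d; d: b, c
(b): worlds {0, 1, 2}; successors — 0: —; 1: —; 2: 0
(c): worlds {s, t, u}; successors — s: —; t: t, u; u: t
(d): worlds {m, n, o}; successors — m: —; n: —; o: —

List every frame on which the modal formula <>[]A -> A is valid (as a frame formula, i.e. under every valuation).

This is the axiom for a generalized confluence (Geach) condition; its first-order frame correspondent is forall x forall y (xRy -> exists w (yRw & x = w)).
(a): fails — bRc but no w with cRw and b=w.
(b): fails — 2R0 but no w with 0Rw and 2=w.
(c): holds.
(d): holds.
Valid on: (c), (d).

(c), (d)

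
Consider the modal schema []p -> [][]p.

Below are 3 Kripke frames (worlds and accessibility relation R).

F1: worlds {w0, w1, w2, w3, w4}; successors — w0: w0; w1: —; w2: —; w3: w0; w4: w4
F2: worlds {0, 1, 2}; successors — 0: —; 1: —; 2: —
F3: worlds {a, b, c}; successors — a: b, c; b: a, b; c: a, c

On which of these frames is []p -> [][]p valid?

F1, F2

Frame correspondent (Sahlqvist): forall x forall y forall z (Rxy & Ryz -> Rxz) — i.e. transitivity.
F1: condition met.
F2: condition met.
F3: fails — Rab and Rba but not Raa.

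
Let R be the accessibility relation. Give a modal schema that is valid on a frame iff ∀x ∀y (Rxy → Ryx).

This is symmetry; the standard corresponding axiom is B: s → □◇s.
Suppose s→□◇s is valid. Take Rxy and set V(s)={x}. Then s at x, so □◇s at x, so ◇s at y, so some z with Ryz has s; z=x, i.e. Ryx.

s → □◇s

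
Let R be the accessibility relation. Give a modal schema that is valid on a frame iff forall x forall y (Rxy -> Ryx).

The condition is symmetry. The B schema ψ → □◇ψ defines it.
Suppose ψ→□◇ψ is valid. Take Rxy and set V(ψ)={x}. Then ψ at x, so □◇ψ at x, so ◇ψ at y, so some z with Ryz has ψ; z=x, i.e. Ryx.

ψ → □◇ψ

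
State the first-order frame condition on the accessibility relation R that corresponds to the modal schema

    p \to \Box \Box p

\forall x \forall z (x R^2 z \to \exists w (x = w \wedge z = w))

This is a Sahlqvist (Geach-type) schema ◇^0□^0p → □^2◇^0p.
Minimal-valuation argument: fix x; take any y with xR^0y and any z with xR^2z. Set V(p) to the set of worlds R-reachable from y in exactly 0 steps. Then □^0p holds at y, so the antecedent holds at x; validity forces ◇^0p at z, giving a w with zR^0w and yR^0w.
First-order correspondent: \forall x \forall z (x R^2 z \to \exists w (x = w \wedge z = w)).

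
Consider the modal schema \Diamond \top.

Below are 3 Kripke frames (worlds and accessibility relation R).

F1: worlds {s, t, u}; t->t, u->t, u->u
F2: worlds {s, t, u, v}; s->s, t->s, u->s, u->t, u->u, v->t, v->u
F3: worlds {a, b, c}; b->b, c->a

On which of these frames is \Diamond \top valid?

This is the axiom for seriality; its first-order frame correspondent is \forall x \exists y Rxy.
F1: fails — world s has no successor.
F2: holds.
F3: fails — world a has no successor.

F2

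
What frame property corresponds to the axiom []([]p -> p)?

This is the T□ axiom.
Its frame correspondent is shift-reflexivity — forall x forall y (Rxy -> Ryy).

Shift-reflexivity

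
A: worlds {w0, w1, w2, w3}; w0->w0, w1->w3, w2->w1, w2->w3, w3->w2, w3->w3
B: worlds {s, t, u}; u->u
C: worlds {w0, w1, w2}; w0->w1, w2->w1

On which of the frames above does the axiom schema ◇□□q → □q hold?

B

This is the axiom for a generalized confluence (Geach) condition; its first-order frame correspondent is ∀x ∀y ∀z ((xRy ∧ xRz) → ∃w (yR²w ∧ z = w)).
A: fails — w2Rw1, w2Rw1 but no w with w1R²w and w1=w.
B: satisfies the condition.
C: fails — w0Rw1, w0Rw1 but no w with w1R²w and w1=w.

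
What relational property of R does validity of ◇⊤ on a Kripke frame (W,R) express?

seriality: ∀x ∃y Rxy

◇⊤ holds at w iff w has a successor, so frame-validity of ◇⊤ is exactly seriality. Equivalently via □φ → ◇φ:
Suppose □φ→◇φ is valid. At any x set V(φ)=W. Then □φ at x, so ◇φ at x, so x has a successor.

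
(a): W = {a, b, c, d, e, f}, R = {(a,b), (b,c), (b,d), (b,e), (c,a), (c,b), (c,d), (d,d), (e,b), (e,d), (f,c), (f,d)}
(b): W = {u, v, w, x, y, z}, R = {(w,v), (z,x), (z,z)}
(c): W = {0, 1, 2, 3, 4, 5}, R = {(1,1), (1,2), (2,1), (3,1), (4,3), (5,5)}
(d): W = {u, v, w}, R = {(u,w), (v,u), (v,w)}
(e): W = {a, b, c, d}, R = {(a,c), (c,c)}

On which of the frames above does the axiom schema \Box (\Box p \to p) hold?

The schema corresponds to shift-reflexivity: \forall x \forall y (Rxy \to Ryy).
(a): fails — Rbc but not Rcc.
(b): fails — Rzx but not Rxx.
(c): fails — R12 but not R22.
(d): fails — Rvu but not Ruu.
(e): holds.

(e)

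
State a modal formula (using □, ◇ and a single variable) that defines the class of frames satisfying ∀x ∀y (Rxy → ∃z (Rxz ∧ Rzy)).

The condition is density. The C4 schema □□r → □r defines it.
Suppose □□r→□r is valid. Take Rxy and set V(r)={w : xR²w}. Then □□r at x, so □r at x, so r at y, i.e. ∃z(Rxz∧Rzy).

□□r → □r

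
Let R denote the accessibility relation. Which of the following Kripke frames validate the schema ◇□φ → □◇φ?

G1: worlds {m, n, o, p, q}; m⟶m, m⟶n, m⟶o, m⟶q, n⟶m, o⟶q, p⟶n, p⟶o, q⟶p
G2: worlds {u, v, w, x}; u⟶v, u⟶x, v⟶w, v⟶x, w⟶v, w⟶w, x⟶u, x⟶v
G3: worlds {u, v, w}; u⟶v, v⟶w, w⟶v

This is the axiom for convergence; its first-order frame correspondent is ∀x ∀y ∀z (Rxy ∧ Rxz → ∃w (Ryw ∧ Rzw)).
G1: fails — Rmo and Rmq but o and q have no common successor.
G2: fails — Ruv and Rux but v and x have no common successor.
G3: holds.
Valid on: G3.

G3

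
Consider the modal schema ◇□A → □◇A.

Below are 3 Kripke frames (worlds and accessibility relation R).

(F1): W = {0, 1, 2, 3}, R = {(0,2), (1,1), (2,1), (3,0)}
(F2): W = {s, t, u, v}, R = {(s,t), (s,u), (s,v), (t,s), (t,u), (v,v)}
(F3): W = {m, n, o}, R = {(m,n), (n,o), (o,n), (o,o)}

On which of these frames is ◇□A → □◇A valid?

The schema corresponds to convergence: ∀x ∀y ∀z (Rxy ∧ Rxz → ∃w (Ryw ∧ Rzw)).
(F1): holds.
(F2): fails — Rsv and Rsu but v and u have no common successor.
(F3): holds.
Valid on: (F1), (F3).

(F1), (F3)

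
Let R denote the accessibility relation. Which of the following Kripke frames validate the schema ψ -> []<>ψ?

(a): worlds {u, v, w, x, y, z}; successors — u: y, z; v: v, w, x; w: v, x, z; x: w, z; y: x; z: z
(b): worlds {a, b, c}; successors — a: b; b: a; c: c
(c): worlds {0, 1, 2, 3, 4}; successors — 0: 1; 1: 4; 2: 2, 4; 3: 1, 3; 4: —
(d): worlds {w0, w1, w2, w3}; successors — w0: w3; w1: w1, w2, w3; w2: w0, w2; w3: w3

The schema corresponds to symmetry: forall x forall y (Rxy -> Ryx).
(a): fails — Ruz but not Rzu.
(b): ✓.
(c): fails — R31 but not R13.
(d): fails — Rw1w2 but not Rw2w1.
Valid on: (b).

(b)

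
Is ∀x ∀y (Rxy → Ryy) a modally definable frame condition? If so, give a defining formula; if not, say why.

Yes — defined by □(□r → r)

This is a Sahlqvist condition; the T□ axiom □(□r → r) defines it.
Suppose □(□r→r) is valid. Take Rxy and set V(r)={w : Ryw}. Then at y, □r holds; since □(□r→r) at x, □r→r at y, so r at y, i.e. Ryy.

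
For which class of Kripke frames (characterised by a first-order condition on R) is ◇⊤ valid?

seriality

This schema is equivalent to the D axiom □r → ◇r.
It corresponds to seriality: ∀x ∃y Rxy.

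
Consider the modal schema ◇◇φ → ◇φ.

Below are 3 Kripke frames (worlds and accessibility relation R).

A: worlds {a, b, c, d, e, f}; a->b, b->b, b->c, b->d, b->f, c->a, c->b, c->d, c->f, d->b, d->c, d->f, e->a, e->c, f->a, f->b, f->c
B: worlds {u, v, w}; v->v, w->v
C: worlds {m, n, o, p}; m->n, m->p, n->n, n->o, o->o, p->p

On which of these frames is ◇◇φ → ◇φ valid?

Frame correspondent (Sahlqvist): ∀x ∀y ∀z (Rxy ∧ Ryz → Rxz) — i.e. transitivity.
A: fails — Rbc and Rca but not Rba.
B: condition met.
C: fails — Rmn and Rno but not Rmo.

B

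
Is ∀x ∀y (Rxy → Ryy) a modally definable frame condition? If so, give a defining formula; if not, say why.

Yes — defined by □(□q → q)

Yes: it is shift-reflexivity, defined by the T□ schema □(□q → q).
Suppose □(□q→q) is valid. Take Rxy and set V(q)={w : Ryw}. Then at y, □q holds; since □(□q→q) at x, □q→q at y, so q at y, i.e. Ryy.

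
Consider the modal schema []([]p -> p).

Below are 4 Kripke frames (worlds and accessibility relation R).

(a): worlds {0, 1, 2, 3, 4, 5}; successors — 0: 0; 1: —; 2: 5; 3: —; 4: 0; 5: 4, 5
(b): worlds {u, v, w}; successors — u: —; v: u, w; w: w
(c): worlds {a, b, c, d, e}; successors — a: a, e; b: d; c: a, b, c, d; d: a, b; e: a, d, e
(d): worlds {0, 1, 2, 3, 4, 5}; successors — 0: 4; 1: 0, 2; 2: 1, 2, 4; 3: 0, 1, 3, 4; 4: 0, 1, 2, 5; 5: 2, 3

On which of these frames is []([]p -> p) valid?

none

This is the axiom for shift-reflexivity; its first-order frame correspondent is forall x forall y (Rxy -> Ryy).
(a): fails — R54 but not R44.
(b): fails — Rvu but not Ruu.
(c): fails — Rcd but not Rdd.
(d): fails — R10 but not R00.
Valid on no frame.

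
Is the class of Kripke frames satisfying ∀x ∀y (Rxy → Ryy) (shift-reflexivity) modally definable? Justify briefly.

Yes, by □(□q → q)

Yes: it is shift-reflexivity, defined by the T□ schema □(□q → q).
Suppose □(□q→q) is valid. Take Rxy and set V(q)={w : Ryw}. Then at y, □q holds; since □(□q→q) at x, □q→q at y, so q at y, i.e. Ryy.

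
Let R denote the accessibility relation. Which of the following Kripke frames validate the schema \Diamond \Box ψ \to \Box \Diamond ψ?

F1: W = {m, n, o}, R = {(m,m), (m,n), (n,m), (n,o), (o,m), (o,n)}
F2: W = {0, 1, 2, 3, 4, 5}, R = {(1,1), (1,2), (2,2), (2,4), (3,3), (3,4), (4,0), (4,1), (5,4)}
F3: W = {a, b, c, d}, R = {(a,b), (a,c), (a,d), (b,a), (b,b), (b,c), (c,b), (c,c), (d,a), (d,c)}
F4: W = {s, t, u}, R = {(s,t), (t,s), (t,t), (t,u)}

F1, F3

The schema corresponds to convergence: \forall x \forall y \forall z (Rxy \wedge Rxz \to \exists w (Ryw \wedge Rzw)).
F1: satisfies the condition.
F2: fails — R22 and R24 but 2 and 4 have no common successor.
F3: satisfies the condition.
F4: fails — Rtt and Rtu but t and u have no common successor.
Valid on: F1, F3.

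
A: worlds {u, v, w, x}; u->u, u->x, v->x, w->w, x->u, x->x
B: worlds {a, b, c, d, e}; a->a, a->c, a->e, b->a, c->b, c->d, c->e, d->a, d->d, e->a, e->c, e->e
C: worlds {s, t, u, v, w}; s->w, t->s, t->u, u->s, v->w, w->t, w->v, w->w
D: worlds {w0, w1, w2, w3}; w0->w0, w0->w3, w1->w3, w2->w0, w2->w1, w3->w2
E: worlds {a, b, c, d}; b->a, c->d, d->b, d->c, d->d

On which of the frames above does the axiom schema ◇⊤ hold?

A, B, C, D

This is the axiom for seriality; its first-order frame correspondent is ∀x ∃y Rxy.
A: holds.
B: holds.
C: holds.
D: holds.
E: fails — world a has no successor.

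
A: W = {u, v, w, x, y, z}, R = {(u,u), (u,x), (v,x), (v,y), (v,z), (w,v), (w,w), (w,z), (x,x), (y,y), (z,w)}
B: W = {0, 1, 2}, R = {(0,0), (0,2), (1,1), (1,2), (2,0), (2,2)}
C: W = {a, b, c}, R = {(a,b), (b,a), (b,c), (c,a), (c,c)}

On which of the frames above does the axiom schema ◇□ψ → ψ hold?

The schema corresponds to symmetry: ∀x ∀y (Rxy → Ryx).
A: fails — Rvz but not Rzv.
B: fails — R12 but not R21.
C: fails — Rbc but not Rcb.
Valid on no frame.

none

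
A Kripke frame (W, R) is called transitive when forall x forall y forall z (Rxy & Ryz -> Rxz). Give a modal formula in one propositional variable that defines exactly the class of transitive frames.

The condition is transitivity. The 4 schema □s → □□s defines it.

□s → □□s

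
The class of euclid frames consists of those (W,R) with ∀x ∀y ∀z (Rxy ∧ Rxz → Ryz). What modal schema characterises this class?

The condition is the Euclidean property. The 5 schema ◇p → □◇p defines it.
Suppose ◇p→□◇p is valid. Take Rxy, Rxz and set V(p)={y}. Then ◇p at x, so □◇p at x, so ◇p at z, so some w with Rzw has p; w=y, i.e. Rzy. By symmetry of the argument, Ryz.

◇p → □◇p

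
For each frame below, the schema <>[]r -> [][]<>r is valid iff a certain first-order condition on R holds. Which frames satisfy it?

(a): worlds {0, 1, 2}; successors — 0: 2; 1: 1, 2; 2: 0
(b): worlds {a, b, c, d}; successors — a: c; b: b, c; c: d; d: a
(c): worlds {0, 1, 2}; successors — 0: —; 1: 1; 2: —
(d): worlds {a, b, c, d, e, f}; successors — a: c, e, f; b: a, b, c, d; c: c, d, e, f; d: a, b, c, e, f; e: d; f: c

(c)

The schema corresponds to a generalized confluence (Geach) condition: forall x forall y forall z ((xRy & x R^2 z) -> exists w (yRw & zRw)).
(a): fails — 0R2, 0R²0 but no w with 2Rw and 0Rw.
(b): fails — aRc, aR²d but no w with cRw and dRw.
(c): holds.
(d): fails — aRe, aR²d but no w with eRw and dRw.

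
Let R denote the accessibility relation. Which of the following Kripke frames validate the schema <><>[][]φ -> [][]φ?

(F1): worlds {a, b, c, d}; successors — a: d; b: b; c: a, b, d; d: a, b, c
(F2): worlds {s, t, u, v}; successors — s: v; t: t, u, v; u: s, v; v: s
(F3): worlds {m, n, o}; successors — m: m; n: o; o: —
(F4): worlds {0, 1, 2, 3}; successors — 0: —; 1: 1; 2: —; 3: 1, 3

The schema corresponds to a generalized confluence (Geach) condition: forall x forall y forall z ((x R^2 y & x R^2 z) -> exists w (y R^2 w & z = w)).
(F1): fails — aR²b, aR²a but no w with bR²w and a=w.
(F2): fails — tR²s, tR²t but no w with sR²w and t=w.
(F3): ✓.
(F4): fails — 3R²1, 3R²3 but no w with 1R²w and 3=w.
Valid on: (F3).

(F3)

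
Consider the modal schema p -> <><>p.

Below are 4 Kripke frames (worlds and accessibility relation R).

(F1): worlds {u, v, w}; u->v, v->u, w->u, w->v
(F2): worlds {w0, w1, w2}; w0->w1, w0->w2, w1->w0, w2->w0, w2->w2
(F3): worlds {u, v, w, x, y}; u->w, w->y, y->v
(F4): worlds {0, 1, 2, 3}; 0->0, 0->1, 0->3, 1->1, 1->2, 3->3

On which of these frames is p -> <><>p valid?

Frame correspondent (Sahlqvist): forall x exists w (x = w & x R^2 w) — i.e. a generalized confluence (Geach) condition.
(F1): fails — at w but no t with w=t and wR²t.
(F2): satisfies the condition.
(F3): fails — at u but no t with u=t and uR²t.
(F4): fails — at 2 but no w with 2=w and 2R²w.
Valid on: (F2).

(F2)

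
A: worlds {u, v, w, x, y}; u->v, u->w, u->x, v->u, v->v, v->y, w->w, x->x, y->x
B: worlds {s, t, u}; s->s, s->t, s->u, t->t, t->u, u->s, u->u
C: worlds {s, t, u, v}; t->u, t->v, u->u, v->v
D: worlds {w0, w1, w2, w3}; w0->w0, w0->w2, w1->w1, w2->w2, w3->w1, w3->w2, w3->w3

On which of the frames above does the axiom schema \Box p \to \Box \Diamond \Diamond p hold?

Frame correspondent (Sahlqvist): \forall x \forall z (xRz \to \exists w (xRw \wedge z R^2 w)) — i.e. a generalized confluence (Geach) condition.
A: fails — vRy but no t with vRt and yR²t.
B: holds.
C: holds.
D: holds.
Valid on: B, C, D.

B, C, D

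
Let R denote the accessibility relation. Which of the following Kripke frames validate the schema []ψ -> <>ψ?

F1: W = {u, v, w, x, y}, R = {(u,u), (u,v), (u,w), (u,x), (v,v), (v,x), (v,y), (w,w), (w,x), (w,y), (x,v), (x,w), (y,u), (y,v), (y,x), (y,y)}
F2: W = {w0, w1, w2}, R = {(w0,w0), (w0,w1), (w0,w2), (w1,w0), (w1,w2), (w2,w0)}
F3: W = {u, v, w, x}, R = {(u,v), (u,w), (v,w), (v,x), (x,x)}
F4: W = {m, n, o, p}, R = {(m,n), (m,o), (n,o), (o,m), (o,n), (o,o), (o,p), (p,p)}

Frame correspondent (Sahlqvist): forall x exists y Rxy — i.e. seriality.
F1: satisfies the condition.
F2: satisfies the condition.
F3: fails — world w has no successor.
F4: satisfies the condition.

F1, F2, F4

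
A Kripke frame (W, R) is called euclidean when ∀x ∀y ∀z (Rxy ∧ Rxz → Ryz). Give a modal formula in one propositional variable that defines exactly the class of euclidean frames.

◇s → □◇s

This is the Euclidean property; the standard corresponding axiom is 5: ◇s → □◇s.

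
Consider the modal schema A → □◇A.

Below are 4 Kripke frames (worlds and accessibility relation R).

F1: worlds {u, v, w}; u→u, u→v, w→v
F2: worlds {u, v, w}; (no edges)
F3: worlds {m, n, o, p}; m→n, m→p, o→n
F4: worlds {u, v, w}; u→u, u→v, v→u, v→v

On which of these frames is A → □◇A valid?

F2, F4

This is the axiom for symmetry; its first-order frame correspondent is ∀x ∀y (Rxy → Ryx).
F1: fails — Ruv but not Rvu.
F2: ✓.
F3: fails — Ron but not Rno.
F4: ✓.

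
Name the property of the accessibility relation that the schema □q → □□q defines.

transitivity: ∀x ∀y ∀z (Rxy ∧ Ryz → Rxz)

Suppose □q→□□q is valid. Take Rxy, Ryz and set V(q)={w : Rxw}. Then □q at x, so □□q at x, so □q at y, so q at z, i.e. Rxz.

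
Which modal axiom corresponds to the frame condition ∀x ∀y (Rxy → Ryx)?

q → □◇q

A defining formula is q → □◇q (the B axiom).
Suppose q→□◇q is valid. Take Rxy and set V(q)={x}. Then q at x, so □◇q at x, so ◇q at y, so some z with Ryz has q; z=x, i.e. Ryx.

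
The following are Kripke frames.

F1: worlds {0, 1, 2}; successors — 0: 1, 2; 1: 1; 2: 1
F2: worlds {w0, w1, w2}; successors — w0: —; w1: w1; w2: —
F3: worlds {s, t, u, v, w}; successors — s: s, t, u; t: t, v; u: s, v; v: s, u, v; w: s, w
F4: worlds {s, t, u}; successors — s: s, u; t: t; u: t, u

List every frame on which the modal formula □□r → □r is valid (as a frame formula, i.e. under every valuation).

Frame correspondent (Sahlqvist): ∀x ∀y (Rxy → ∃z (Rxz ∧ Rzy)) — i.e. density.
F1: fails — R02 but no z with R0z and Rz2.
F2: satisfies the condition.
F3: satisfies the condition.
F4: satisfies the condition.

F2, F3, F4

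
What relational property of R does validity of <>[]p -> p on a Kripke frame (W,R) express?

symmetry

This is a form of the B axiom.
Its frame correspondent is symmetry — forall x forall y (Rxy -> Ryx).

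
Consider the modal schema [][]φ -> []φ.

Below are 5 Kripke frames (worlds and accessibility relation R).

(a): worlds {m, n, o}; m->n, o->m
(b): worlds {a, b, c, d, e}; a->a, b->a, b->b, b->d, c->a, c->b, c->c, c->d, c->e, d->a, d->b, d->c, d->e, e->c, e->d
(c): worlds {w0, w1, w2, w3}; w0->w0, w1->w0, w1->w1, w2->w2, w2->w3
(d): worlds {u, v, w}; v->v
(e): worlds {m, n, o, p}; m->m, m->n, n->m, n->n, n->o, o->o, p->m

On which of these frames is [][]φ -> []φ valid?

The schema corresponds to density: forall x forall y (Rxy -> exists z (Rxz & Rzy)).
(a): fails — Rom but no z with Roz and Rzm.
(b): holds.
(c): holds.
(d): holds.
(e): holds.
Valid on: (b), (c), (d), (e).

(b), (c), (d), (e)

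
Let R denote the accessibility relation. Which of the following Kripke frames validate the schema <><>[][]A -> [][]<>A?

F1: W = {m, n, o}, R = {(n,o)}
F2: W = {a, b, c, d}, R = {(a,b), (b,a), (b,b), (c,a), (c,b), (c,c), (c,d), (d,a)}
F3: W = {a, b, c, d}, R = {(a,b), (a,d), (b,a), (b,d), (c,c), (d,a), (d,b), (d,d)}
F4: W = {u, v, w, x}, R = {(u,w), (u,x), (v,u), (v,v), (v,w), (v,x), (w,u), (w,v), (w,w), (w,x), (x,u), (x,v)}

F1, F3, F4

Frame correspondent (Sahlqvist): forall x forall y forall z ((x R^2 y & x R^2 z) -> exists w (y R^2 w & zRw)) — i.e. a generalized confluence (Geach) condition.
F1: condition met.
F2: fails — cR²d, cR²d but no w with dR²w and dRw.
F3: condition met.
F4: condition met.
Valid on: F1, F3, F4.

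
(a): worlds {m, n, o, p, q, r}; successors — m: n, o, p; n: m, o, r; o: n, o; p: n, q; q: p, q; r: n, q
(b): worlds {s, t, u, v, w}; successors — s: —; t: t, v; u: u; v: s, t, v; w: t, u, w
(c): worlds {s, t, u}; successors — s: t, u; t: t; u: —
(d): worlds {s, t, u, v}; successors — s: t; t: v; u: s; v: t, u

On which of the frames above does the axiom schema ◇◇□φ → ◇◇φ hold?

(c)

Frame correspondent (Sahlqvist): ∀x ∀y (xR²y → ∃w (yRw ∧ xR²w)) — i.e. a generalized confluence (Geach) condition.
(a): fails — qR²n but no w with nRw and qR²w.
(b): fails — tR²s but no w* with sRw* and tR²w*.
(c): ✓.
(d): fails — sR²v but no w with vRw and sR²w.
Valid on: (c).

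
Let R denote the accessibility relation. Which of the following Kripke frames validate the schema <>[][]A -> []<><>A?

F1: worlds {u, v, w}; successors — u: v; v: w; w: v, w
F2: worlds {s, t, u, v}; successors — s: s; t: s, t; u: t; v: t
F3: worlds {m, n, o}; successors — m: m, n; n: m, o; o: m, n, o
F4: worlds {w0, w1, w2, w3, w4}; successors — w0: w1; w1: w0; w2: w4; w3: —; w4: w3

Frame correspondent (Sahlqvist): forall x forall y forall z ((xRy & xRz) -> exists w (y R^2 w & z R^2 w)) — i.e. a generalized confluence (Geach) condition.
F1: holds.
F2: holds.
F3: holds.
F4: fails — w2Rw4, w2Rw4 but no w with w4R²w and w4R²w.
Valid on: F1, F2, F3.

F1, F2, F3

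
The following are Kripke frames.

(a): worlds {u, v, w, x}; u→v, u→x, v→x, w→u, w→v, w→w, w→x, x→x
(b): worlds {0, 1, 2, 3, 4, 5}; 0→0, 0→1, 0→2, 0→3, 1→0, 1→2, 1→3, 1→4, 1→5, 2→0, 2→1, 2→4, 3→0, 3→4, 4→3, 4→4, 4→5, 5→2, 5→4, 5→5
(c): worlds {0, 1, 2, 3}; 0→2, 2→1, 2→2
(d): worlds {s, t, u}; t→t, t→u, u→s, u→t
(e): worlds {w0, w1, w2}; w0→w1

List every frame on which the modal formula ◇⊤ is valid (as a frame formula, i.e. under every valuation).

(a), (b)

Frame correspondent (Sahlqvist): ∀x ∃y Rxy — i.e. seriality.
(a): ✓.
(b): ✓.
(c): fails — world 1 has no successor.
(d): fails — world s has no successor.
(e): fails — world w1 has no successor.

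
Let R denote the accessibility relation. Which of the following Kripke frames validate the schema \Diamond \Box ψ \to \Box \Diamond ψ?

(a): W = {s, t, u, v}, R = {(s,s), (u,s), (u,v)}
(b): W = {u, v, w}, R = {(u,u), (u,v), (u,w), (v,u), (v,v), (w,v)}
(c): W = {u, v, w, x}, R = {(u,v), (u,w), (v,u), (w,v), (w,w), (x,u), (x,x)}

This is the axiom for convergence; its first-order frame correspondent is \forall x \forall y \forall z (Rxy \wedge Rxz \to \exists w (Ryw \wedge Rzw)).
(a): fails — Rus and Ruv but s and v have no common successor.
(b): satisfies the condition.
(c): fails — Ruv and Ruw but v and w have no common successor.

(b)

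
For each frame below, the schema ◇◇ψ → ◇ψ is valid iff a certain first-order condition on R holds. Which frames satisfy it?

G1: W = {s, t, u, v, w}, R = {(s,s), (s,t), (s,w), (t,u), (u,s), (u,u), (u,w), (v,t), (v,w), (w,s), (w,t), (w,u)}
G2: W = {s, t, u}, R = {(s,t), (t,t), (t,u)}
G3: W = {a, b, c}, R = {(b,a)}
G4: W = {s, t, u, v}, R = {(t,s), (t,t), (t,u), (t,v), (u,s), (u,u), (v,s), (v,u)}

G3, G4

The schema corresponds to transitivity: ∀x ∀y ∀z (Rxy ∧ Ryz → Rxz).
G1: fails — Ruw and Rwt but not Rut.
G2: fails — Rst and Rtu but not Rsu.
G3: condition met.
G4: condition met.
Valid on: G3, G4.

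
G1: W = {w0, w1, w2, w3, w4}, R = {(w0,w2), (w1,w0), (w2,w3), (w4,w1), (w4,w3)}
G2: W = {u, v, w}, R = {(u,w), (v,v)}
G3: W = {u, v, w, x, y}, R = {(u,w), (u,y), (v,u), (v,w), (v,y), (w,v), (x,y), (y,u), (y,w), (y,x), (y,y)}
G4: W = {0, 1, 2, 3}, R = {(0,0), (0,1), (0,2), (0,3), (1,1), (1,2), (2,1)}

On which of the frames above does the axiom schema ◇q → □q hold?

G2

This is the axiom for partial functionality; its first-order frame correspondent is ∀x ∀y ∀z (Rxy ∧ Rxz → y = z).
G1: fails — w4 sees both w1 and w3.
G2: holds.
G3: fails — u sees both w and y.
G4: fails — 0 sees both 0 and 1.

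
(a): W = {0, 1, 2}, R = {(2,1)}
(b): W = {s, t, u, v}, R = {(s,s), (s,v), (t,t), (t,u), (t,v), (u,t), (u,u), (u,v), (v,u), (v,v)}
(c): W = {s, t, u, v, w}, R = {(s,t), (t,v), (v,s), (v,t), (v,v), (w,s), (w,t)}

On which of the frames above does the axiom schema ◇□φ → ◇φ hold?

This is the axiom for a generalized confluence (Geach) condition; its first-order frame correspondent is ∀x ∀y (xRy → ∃w (yRw ∧ xRw)).
(a): fails — 2R1 but no w with 1Rw and 2Rw.
(b): ✓.
(c): fails — sRt but no w* with tRw* and sRw*.

(b)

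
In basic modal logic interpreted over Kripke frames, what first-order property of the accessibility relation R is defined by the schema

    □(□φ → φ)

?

Shift-reflexivity

This schema is the T□ axiom.
It corresponds to shift-reflexivity: ∀x ∀y (Rxy → Ryy).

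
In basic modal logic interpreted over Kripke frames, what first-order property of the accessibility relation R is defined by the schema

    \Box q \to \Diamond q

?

Suppose □q→◇q is valid. At any x set V(q)=W. Then □q at x, so ◇q at x, so x has a successor.

seriality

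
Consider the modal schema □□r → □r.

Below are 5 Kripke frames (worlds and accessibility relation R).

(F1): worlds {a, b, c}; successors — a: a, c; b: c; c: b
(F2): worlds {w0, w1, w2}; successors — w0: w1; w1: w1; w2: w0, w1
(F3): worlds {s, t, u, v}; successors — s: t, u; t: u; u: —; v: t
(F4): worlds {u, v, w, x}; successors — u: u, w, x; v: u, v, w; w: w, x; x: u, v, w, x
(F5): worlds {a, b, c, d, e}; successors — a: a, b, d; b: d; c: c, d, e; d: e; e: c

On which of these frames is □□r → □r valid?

(F4)

Frame correspondent (Sahlqvist): ∀x ∀y (Rxy → ∃z (Rxz ∧ Rzy)) — i.e. density.
(F1): fails — Rbc but no z with Rbz and Rzc.
(F2): fails — Rw2w0 but no z with Rw2z and Rzw0.
(F3): fails — Rtu but no z with Rtz and Rzu.
(F4): holds.
(F5): fails — Rde but no z with Rdz and Rze.
Valid on: (F4).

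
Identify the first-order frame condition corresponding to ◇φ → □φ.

This schema is the CD axiom.
It corresponds to partial functionality: ∀x ∀y ∀z (Rxy ∧ Rxz → y = z).

Partial functionality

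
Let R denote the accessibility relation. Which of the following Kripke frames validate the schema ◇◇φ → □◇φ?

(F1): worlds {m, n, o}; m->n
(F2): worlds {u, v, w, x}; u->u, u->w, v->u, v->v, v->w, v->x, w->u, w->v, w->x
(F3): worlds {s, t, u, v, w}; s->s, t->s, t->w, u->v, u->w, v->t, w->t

(F1)

Frame correspondent (Sahlqvist): ∀x ∀y ∀z ((xR²y ∧ xRz) → ∃w (y = w ∧ zRw)) — i.e. a generalized confluence (Geach) condition.
(F1): condition met.
(F2): fails — uR²v, uRu but no t with v=t and uRt.
(F3): fails — tR²s, tRw but no w* with s=w* and wRw*.
Valid on: (F1).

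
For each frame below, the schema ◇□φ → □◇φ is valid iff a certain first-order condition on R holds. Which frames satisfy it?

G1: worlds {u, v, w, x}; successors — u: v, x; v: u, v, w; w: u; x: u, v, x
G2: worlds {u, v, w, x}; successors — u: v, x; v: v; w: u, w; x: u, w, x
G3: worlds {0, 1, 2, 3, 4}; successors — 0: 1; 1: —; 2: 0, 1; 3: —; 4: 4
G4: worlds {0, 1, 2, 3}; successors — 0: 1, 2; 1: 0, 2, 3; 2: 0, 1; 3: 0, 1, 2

This is the axiom for convergence; its first-order frame correspondent is ∀x ∀y ∀z (Rxy ∧ Rxz → ∃w (Ryw ∧ Rzw)).
G1: fails — Rvw and Rvu but w and u have no common successor.
G2: fails — Ruv and Rux but v and x have no common successor.
G3: fails — R01 and R01 but 1 and 1 have no common successor.
G4: condition met.

G4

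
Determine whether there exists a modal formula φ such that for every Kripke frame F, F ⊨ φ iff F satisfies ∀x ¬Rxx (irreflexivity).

If a class were modally definable it would be closed under surjective bounded morphisms (Goldblatt–Thomason).
The 3-cycle (worlds w0,w1,w2 with w0→w1→w2→w0) is irreflexive, and the map sending every world to a single reflexive point • is a surjective bounded morphism (forth: every edge maps to (•,•); back: every world has a successor). So any modal formula valid on the 3-cycle is also valid on the reflexive point, which is not irreflexive.
So no modal formula (or set of formulas) defines exactly the irreflexive frames.

No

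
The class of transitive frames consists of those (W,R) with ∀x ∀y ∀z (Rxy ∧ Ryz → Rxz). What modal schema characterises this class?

A defining formula is □ψ → □□ψ (the 4 axiom).
Suppose □ψ→□□ψ is valid. Take Rxy, Ryz and set V(ψ)={w : Rxw}. Then □ψ at x, so □□ψ at x, so □ψ at y, so ψ at z, i.e. Rxz.

□ψ → □□ψ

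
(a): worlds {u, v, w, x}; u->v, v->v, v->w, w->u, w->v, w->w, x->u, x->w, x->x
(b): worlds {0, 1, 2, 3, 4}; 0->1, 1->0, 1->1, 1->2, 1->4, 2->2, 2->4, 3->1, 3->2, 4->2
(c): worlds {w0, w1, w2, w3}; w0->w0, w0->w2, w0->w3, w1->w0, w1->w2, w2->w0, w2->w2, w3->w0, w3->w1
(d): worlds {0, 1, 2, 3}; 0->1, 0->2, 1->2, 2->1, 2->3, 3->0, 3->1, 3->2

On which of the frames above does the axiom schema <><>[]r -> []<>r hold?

Frame correspondent (Sahlqvist): forall x forall y forall z ((x R^2 y & xRz) -> exists w (yRw & zRw)) — i.e. a generalized confluence (Geach) condition.
(a): fails — xR²u, xRx but no t with uRt and xRt.
(b): fails — 1R²0, 1R2 but no w with 0Rw and 2Rw.
(c): ✓.
(d): fails — 0R²1, 0R2 but no w with 1Rw and 2Rw.
Valid on: (c).

(c)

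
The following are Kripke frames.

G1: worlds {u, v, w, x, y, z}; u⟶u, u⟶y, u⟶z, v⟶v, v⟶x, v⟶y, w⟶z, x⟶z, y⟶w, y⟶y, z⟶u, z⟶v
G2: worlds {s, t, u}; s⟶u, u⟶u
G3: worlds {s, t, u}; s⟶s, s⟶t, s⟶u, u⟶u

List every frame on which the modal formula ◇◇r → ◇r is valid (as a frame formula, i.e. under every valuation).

Frame correspondent (Sahlqvist): ∀x ∀y ∀z (Rxy ∧ Ryz → Rxz) — i.e. transitivity.
G1: fails — Ruz and Rzv but not Ruv.
G2: satisfies the condition.
G3: satisfies the condition.
Valid on: G2, G3.

G2, G3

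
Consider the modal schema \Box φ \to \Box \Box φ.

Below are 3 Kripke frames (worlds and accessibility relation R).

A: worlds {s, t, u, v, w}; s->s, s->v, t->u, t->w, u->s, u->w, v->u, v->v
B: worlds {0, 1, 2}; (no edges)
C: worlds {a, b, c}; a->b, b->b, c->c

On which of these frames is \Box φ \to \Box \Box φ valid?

B, C

This is the axiom for transitivity; its first-order frame correspondent is \forall x \forall y \forall z (Rxy \wedge Ryz \to Rxz).
A: fails — Rus and Rsv but not Ruv.
B: condition met.
C: condition met.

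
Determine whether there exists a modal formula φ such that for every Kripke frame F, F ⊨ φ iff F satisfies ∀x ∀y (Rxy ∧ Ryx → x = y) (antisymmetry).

Modal frame validity is preserved under surjective bounded morphisms.
The 4-cycle (worlds a,b,c,d with a→b→c→d→a) is antisymmetric. Sending even-indexed worlds to s and odd-indexed worlds to t is a surjective bounded morphism onto the two-world frame with s↔t, which is not antisymmetric.
Hence antisymmetry is not modally definable.

No — not modally definable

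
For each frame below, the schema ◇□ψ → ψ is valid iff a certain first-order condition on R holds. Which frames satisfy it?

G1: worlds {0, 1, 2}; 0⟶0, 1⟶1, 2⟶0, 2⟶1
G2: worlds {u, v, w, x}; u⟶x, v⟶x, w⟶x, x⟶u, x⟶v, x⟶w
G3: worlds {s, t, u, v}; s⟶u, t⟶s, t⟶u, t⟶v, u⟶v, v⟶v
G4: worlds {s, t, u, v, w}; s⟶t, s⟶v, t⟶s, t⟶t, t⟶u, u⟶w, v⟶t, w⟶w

G2

The schema corresponds to symmetry: ∀x ∀y (Rxy → Ryx).
G1: fails — R20 but not R02.
G2: ✓.
G3: fails — Ruv but not Rvu.
G4: fails — Ruw but not Rwu.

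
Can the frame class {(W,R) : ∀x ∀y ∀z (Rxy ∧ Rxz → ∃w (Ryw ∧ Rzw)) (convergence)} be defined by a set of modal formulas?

Yes — defined by ◇□q → □◇q

The condition is convergence. A defining modal formula is ◇□q → □◇q.
Suppose ◇□q→□◇q is valid. Take Rxy, Rxz and set V(q)={w : Ryw}. Then □q at y so ◇□q at x, so □◇q at x, so ◇q at z, giving w with Rzw and Ryw.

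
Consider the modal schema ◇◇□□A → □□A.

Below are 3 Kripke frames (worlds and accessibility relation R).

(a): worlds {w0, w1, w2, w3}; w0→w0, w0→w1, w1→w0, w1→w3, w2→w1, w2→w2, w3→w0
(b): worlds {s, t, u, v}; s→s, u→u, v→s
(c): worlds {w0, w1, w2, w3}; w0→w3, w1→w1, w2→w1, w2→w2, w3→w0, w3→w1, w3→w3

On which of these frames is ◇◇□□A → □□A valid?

(b)

The schema corresponds to a generalized confluence (Geach) condition: ∀x ∀y ∀z ((xR²y ∧ xR²z) → ∃w (yR²w ∧ z = w)).
(a): fails — w0R²w1, w0R²w3 but no w with w1R²w and w3=w.
(b): satisfies the condition.
(c): fails — w0R²w1, w0R²w0 but no w with w1R²w and w0=w.
Valid on: (b).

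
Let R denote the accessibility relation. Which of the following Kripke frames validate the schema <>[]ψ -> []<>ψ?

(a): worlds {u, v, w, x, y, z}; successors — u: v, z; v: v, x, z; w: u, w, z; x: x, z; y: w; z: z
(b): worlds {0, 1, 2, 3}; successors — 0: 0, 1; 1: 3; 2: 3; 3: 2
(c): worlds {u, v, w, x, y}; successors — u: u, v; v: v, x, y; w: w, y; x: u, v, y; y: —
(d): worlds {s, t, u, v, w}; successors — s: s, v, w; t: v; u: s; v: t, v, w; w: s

The schema corresponds to convergence: forall x forall y forall z (Rxy & Rxz -> exists w (Ryw & Rzw)).
(a): satisfies the condition.
(b): fails — R00 and R01 but 0 and 1 have no common successor.
(c): fails — Rvv and Rvy but v and y have no common successor.
(d): fails — Rsv and Rsw but v and w have no common successor.

(a)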